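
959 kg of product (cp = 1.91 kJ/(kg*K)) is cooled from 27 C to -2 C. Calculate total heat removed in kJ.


dT = 27 - (-2) = 29 K
Q = m * cp * dT = 959 * 1.91 * 29
Q = 53119 kJ

53119


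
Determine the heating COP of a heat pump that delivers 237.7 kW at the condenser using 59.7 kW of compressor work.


COP_hp = Q_cond / W
COP_hp = 237.7 / 59.7
COP_hp = 3.982

3.982


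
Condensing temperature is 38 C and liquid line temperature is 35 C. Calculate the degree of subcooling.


Subcooling = T_cond - T_liquid
Subcooling = 38 - 35
Subcooling = 3 K

3


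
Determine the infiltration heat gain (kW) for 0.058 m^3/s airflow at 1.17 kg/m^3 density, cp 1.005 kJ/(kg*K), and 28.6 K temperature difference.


Q = V_dot * rho * cp * dT
Q = 0.058 * 1.17 * 1.005 * 28.6
Q = 1.95 kW

1.95


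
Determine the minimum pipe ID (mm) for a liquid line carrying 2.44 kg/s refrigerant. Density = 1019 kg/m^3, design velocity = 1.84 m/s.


A = m_dot / (rho * v) = 2.44 / (1019 * 1.84) = 0.001301361096 m^2
d = sqrt(4*A/pi) * 1000
d = 40.7 mm

40.7


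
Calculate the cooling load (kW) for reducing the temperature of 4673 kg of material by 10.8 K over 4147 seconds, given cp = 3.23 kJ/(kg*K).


Q = m * cp * dT / t
Q = 4673 * 3.23 * 10.8 / 4147
Q = 39.309 kW

39.309


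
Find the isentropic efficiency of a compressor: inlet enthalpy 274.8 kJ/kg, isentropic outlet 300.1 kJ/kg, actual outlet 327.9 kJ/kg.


dh_ideal = 300.1 - 274.8 = 25.3 kJ/kg
dh_actual = 327.9 - 274.8 = 53.1 kJ/kg
eta_s = dh_ideal / dh_actual = 25.3 / 53.1
eta_s = 0.4765

0.4765


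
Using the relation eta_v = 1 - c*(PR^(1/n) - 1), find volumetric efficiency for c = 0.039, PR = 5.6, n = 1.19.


PR^(1/n) = 5.6^(1/1.19) = 4.25333348
eta_v = 1 - 0.039 * (4.25333348 - 1)
eta_v = 0.8731

0.8731


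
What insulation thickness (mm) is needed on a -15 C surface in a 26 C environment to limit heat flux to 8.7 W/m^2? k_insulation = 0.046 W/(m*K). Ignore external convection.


dT = 26 - (-15) = 41 K
thickness = k * dT / q_max * 1000
thickness = 0.046 * 41 / 8.7 * 1000
thickness = 216.8 mm

216.8


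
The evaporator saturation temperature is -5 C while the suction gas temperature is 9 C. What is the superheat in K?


Superheat = T_suction - T_evap
Superheat = 9 - (-5)
Superheat = 14 K

14


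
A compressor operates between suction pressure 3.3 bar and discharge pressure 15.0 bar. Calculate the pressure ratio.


PR = P_high / P_low
PR = 15.0 / 3.3
PR = 4.545

4.545


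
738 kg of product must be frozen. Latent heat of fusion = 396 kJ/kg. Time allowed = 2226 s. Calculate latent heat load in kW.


Q_lat = m * h_fg / t
Q_lat = 738 * 396 / 2226
Q_lat = 131.29 kW

131.29


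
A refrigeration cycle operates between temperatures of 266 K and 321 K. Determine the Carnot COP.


dT = 321 - 266 = 55 K
COP_carnot = T_cold / dT = 266 / 55
COP_carnot = 4.836

4.836


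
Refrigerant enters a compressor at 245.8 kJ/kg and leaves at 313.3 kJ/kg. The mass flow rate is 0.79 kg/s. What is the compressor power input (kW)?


dh = 313.3 - 245.8 = 67.5 kJ/kg
W = m_dot * dh = 0.79 * 67.5 = 53.33 kW

53.33


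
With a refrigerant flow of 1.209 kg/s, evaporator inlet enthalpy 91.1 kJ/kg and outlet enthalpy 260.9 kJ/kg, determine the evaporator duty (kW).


dh = 260.9 - 91.1 = 169.8 kJ/kg
Q_evap = m_dot * dh = 1.209 * 169.8
Q_evap = 205.29 kW

205.29


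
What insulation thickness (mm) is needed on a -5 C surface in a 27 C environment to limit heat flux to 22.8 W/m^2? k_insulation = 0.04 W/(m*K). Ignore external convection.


dT = 27 - (-5) = 32 K
thickness = k * dT / q_max * 1000
thickness = 0.04 * 32 / 22.8 * 1000
thickness = 56.1 mm

56.1


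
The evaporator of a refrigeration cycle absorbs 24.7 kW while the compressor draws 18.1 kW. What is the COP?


COP = Q_evap / W
COP = 24.7 / 18.1
COP = 1.365

1.365


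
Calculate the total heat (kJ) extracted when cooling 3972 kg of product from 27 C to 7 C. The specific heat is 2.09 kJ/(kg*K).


dT = 27 - (7) = 20 K
Q = m * cp * dT = 3972 * 2.09 * 20
Q = 166030 kJ

166030


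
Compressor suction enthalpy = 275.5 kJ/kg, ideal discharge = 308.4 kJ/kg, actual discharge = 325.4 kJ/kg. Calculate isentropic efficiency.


dh_ideal = 308.4 - 275.5 = 32.9 kJ/kg
dh_actual = 325.4 - 275.5 = 49.9 kJ/kg
eta_s = dh_ideal / dh_actual = 32.9 / 49.9
eta_s = 0.6593

0.6593


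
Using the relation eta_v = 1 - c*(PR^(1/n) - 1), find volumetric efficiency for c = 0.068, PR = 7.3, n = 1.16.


PR^(1/n) = 7.3^(1/1.16) = 5.54937208
eta_v = 1 - 0.068 * (5.54937208 - 1)
eta_v = 0.6906

0.6906


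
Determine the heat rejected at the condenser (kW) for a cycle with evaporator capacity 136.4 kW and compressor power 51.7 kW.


Q_cond = Q_evap + W
Q_cond = 136.4 + 51.7
Q_cond = 188.1 kW

188.1


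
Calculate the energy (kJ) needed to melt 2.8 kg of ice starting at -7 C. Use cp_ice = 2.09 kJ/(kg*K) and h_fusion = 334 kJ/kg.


Sensible heat = cp * dT = 2.09 * 7 = 14.63 kJ/kg
Total per kg = 14.63 + 334 = 348.63 kJ/kg
Q = m * total = 2.8 * 348.63
Q = 976.2 kJ

976.2


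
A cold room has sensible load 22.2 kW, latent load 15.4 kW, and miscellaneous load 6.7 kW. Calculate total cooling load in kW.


Q_total = Q_s + Q_l + Q_misc
Q_total = 22.2 + 15.4 + 6.7
Q_total = 44.3 kW

44.3


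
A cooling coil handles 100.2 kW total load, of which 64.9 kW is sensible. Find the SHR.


SHR = Q_sensible / Q_total
SHR = 64.9 / 100.2
SHR = 0.648

0.648


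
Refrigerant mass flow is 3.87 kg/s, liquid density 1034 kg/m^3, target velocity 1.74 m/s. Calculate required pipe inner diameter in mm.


A = m_dot / (rho * v) = 3.87 / (1034 * 1.74) = 0.002151003802 m^2
d = sqrt(4*A/pi) * 1000
d = 52.3 mm

52.3


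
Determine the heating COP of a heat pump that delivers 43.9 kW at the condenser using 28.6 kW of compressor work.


COP_hp = Q_cond / W
COP_hp = 43.9 / 28.6
COP_hp = 1.535

1.535


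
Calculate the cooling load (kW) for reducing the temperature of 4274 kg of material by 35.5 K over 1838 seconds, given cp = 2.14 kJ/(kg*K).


Q = m * cp * dT / t
Q = 4274 * 2.14 * 35.5 / 1838
Q = 176.657 kW

176.657


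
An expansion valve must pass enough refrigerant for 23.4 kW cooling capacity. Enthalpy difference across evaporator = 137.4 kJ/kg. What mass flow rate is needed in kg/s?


m_dot = Q / dh
m_dot = 23.4 / 137.4
m_dot = 0.1703 kg/s

0.1703


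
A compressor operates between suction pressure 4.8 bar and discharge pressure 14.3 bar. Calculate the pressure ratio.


PR = P_high / P_low
PR = 14.3 / 4.8
PR = 2.979

2.979


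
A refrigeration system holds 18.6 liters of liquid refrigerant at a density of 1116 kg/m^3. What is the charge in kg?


Charge = V * rho / 1000
Charge = 18.6 * 1116 / 1000
Charge = 20.76 kg

20.76


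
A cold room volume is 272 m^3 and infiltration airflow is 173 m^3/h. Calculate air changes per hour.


ACH = flow / volume
ACH = 173 / 272
ACH = 0.636

0.636


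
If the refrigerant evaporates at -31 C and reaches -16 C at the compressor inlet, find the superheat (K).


Superheat = T_suction - T_evap
Superheat = -16 - (-31)
Superheat = 15 K

15


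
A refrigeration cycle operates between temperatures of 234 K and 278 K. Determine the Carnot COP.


dT = 278 - 234 = 44 K
COP_carnot = T_cold / dT = 234 / 44
COP_carnot = 5.318

5.318


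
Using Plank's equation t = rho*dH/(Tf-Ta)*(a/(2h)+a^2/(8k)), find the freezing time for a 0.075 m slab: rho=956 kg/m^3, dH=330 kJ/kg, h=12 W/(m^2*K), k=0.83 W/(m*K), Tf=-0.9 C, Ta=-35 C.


dT = -0.9 - (-35) = 34.1 K
term1 = a/(2h) = 0.075/(2*12) = 0.003125
term2 = a^2/(8k) = 0.075^2/(8*0.83) = 0.0008471385542
t = rho*dH*1000/dT * (term1 + term2)
t = 956*330*1000/34.1 * (0.003125 + 0.0008471385542)
t = 36749 s

36749


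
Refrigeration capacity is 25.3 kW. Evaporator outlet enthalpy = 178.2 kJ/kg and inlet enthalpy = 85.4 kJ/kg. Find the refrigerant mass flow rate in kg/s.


dh = 178.2 - 85.4 = 92.8 kJ/kg
m_dot = Q / dh = 25.3 / 92.8 = 0.2726 kg/s

0.2726


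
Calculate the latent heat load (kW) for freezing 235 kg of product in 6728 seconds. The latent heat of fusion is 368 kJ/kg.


Q_lat = m * h_fg / t
Q_lat = 235 * 368 / 6728
Q_lat = 12.85 kW

12.85


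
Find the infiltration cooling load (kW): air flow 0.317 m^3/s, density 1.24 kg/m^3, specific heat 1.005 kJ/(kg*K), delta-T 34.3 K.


Q = V_dot * rho * cp * dT
Q = 0.317 * 1.24 * 1.005 * 34.3
Q = 13.55 kW

13.55


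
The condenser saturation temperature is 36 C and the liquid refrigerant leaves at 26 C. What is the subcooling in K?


Subcooling = T_cond - T_liquid
Subcooling = 36 - 26
Subcooling = 10 K

10


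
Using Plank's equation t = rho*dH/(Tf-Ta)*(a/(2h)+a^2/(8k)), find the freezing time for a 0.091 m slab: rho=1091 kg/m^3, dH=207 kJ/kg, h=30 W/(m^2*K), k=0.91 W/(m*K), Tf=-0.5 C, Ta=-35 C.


dT = -0.5 - (-35) = 34.5 K
term1 = a/(2h) = 0.091/(2*30) = 0.001516666667
term2 = a^2/(8k) = 0.091^2/(8*0.91) = 0.0011375
t = rho*dH*1000/dT * (term1 + term2)
t = 1091*207*1000/34.5 * (0.001516666667 + 0.0011375)
t = 17374 s

17374


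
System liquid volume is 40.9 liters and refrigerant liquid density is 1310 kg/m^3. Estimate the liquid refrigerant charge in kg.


Charge = V * rho / 1000
Charge = 40.9 * 1310 / 1000
Charge = 53.58 kg

53.58


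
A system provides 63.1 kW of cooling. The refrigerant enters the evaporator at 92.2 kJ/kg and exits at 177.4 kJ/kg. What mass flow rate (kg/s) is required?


dh = 177.4 - 92.2 = 85.2 kJ/kg
m_dot = Q / dh = 63.1 / 85.2 = 0.7406 kg/s

0.7406


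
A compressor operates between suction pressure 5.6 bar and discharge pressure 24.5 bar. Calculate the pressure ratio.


PR = P_high / P_low
PR = 24.5 / 5.6
PR = 4.375

4.375


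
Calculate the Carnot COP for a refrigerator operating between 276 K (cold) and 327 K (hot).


dT = 327 - 276 = 51 K
COP_carnot = T_cold / dT = 276 / 51
COP_carnot = 5.412

5.412


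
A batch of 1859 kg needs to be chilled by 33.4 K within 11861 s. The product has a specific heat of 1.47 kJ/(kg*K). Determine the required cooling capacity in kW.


Q = m * cp * dT / t
Q = 1859 * 1.47 * 33.4 / 11861
Q = 7.695 kW

7.695


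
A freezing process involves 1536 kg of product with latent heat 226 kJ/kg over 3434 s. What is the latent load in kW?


Q_lat = m * h_fg / t
Q_lat = 1536 * 226 / 3434
Q_lat = 101.09 kW

101.09


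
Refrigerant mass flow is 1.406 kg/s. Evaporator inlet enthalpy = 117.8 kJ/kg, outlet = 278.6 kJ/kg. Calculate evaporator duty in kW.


dh = 278.6 - 117.8 = 160.8 kJ/kg
Q_evap = m_dot * dh = 1.406 * 160.8
Q_evap = 226.08 kW

226.08


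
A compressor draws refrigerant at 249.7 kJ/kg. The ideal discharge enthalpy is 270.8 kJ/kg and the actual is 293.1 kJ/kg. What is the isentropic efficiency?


dh_ideal = 270.8 - 249.7 = 21.1 kJ/kg
dh_actual = 293.1 - 249.7 = 43.4 kJ/kg
eta_s = dh_ideal / dh_actual = 21.1 / 43.4
eta_s = 0.4862

0.4862


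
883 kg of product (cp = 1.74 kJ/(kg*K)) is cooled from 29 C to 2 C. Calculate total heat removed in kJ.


dT = 29 - (2) = 27 K
Q = m * cp * dT = 883 * 1.74 * 27
Q = 41483 kJ

41483


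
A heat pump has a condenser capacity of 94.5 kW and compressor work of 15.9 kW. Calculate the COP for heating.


COP_hp = Q_cond / W
COP_hp = 94.5 / 15.9
COP_hp = 5.943

5.943


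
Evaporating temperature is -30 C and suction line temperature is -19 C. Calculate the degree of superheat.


Superheat = T_suction - T_evap
Superheat = -19 - (-30)
Superheat = 11 K

11


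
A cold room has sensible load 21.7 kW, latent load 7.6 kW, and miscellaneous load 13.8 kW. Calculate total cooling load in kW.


Q_total = Q_s + Q_l + Q_misc
Q_total = 21.7 + 7.6 + 13.8
Q_total = 43.1 kW

43.1


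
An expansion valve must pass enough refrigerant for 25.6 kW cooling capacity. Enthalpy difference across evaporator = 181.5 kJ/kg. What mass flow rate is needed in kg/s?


m_dot = Q / dh
m_dot = 25.6 / 181.5
m_dot = 0.141 kg/s

0.141


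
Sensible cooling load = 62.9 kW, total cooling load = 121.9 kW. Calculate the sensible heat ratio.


SHR = Q_sensible / Q_total
SHR = 62.9 / 121.9
SHR = 0.516

0.516


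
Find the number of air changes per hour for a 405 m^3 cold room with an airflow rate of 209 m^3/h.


ACH = flow / volume
ACH = 209 / 405
ACH = 0.516

0.516


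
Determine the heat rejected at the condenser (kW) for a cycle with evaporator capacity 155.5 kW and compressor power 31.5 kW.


Q_cond = Q_evap + W
Q_cond = 155.5 + 31.5
Q_cond = 187.0 kW

187.0


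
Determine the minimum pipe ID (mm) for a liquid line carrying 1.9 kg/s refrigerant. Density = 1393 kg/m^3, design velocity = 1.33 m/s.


A = m_dot / (rho * v) = 1.9 / (1393 * 1.33) = 0.001025535842 m^2
d = sqrt(4*A/pi) * 1000
d = 36.1 mm

36.1


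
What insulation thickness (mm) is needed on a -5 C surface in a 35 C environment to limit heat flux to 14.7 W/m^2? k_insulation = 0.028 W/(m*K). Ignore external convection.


dT = 35 - (-5) = 40 K
thickness = k * dT / q_max * 1000
thickness = 0.028 * 40 / 14.7 * 1000
thickness = 76.2 mm

76.2


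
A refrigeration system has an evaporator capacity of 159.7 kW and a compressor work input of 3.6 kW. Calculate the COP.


COP = Q_evap / W
COP = 159.7 / 3.6
COP = 44.361

44.361


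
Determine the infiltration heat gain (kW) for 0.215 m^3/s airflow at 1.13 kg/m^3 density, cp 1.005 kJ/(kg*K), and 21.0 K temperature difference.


Q = V_dot * rho * cp * dT
Q = 0.215 * 1.13 * 1.005 * 21.0
Q = 5.127 kW

5.127


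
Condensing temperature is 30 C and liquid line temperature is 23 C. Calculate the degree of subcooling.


Subcooling = T_cond - T_liquid
Subcooling = 30 - 23
Subcooling = 7 K

7


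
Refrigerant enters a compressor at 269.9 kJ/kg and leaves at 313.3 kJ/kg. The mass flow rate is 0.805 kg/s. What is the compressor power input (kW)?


dh = 313.3 - 269.9 = 43.4 kJ/kg
W = m_dot * dh = 0.805 * 43.4 = 34.94 kW

34.94


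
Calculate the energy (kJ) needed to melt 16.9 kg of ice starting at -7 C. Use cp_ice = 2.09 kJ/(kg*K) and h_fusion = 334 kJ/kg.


Sensible heat = cp * dT = 2.09 * 7 = 14.63 kJ/kg
Total per kg = 14.63 + 334 = 348.63 kJ/kg
Q = m * total = 16.9 * 348.63
Q = 5891.8 kJ

5891.8


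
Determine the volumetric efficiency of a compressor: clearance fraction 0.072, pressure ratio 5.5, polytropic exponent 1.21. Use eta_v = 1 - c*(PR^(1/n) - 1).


PR^(1/n) = 5.5^(1/1.21) = 4.09138163
eta_v = 1 - 0.072 * (4.09138163 - 1)
eta_v = 0.7774

0.7774


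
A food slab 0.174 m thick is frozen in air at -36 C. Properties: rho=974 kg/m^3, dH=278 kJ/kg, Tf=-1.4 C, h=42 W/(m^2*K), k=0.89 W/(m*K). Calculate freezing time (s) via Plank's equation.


dT = -1.4 - (-36) = 34.6 K
term1 = a/(2h) = 0.174/(2*42) = 0.002071428571
term2 = a^2/(8k) = 0.174^2/(8*0.89) = 0.004252247191
t = rho*dH*1000/dT * (term1 + term2)
t = 974*278*1000/34.6 * (0.002071428571 + 0.004252247191)
t = 49488 s

49488


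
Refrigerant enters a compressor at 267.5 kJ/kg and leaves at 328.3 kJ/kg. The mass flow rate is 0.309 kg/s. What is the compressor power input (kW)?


dh = 328.3 - 267.5 = 60.8 kJ/kg
W = m_dot * dh = 0.309 * 60.8 = 18.79 kW

18.79


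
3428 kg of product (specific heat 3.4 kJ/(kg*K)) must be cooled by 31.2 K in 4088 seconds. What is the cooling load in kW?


Q = m * cp * dT / t
Q = 3428 * 3.4 * 31.2 / 4088
Q = 88.954 kW

88.954


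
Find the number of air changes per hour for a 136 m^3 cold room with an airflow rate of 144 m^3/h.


ACH = flow / volume
ACH = 144 / 136
ACH = 1.059

1.059


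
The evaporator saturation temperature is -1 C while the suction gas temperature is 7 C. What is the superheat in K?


Superheat = T_suction - T_evap
Superheat = 7 - (-1)
Superheat = 8 K

8


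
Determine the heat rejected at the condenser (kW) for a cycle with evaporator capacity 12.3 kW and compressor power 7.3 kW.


Q_cond = Q_evap + W
Q_cond = 12.3 + 7.3
Q_cond = 19.6 kW

19.6


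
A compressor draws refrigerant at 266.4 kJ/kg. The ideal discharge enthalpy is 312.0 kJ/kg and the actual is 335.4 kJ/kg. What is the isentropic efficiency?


dh_ideal = 312.0 - 266.4 = 45.6 kJ/kg
dh_actual = 335.4 - 266.4 = 69.0 kJ/kg
eta_s = dh_ideal / dh_actual = 45.6 / 69.0
eta_s = 0.6609

0.6609


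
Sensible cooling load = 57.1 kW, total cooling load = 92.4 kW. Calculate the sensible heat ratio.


SHR = Q_sensible / Q_total
SHR = 57.1 / 92.4
SHR = 0.618

0.618


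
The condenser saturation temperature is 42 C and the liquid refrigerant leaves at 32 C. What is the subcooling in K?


Subcooling = T_cond - T_liquid
Subcooling = 42 - 32
Subcooling = 10 K

10


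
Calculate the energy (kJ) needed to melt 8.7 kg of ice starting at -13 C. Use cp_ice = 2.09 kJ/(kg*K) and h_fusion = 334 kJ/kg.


Sensible heat = cp * dT = 2.09 * 13 = 27.17 kJ/kg
Total per kg = 27.17 + 334 = 361.17 kJ/kg
Q = m * total = 8.7 * 361.17
Q = 3142.2 kJ

3142.2


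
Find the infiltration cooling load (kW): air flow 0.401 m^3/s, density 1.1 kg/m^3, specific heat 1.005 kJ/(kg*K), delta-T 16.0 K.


Q = V_dot * rho * cp * dT
Q = 0.401 * 1.1 * 1.005 * 16.0
Q = 7.093 kW

7.093


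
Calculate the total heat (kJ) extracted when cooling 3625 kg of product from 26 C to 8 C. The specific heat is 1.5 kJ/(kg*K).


dT = 26 - (8) = 18 K
Q = m * cp * dT = 3625 * 1.5 * 18
Q = 97875 kJ

97875


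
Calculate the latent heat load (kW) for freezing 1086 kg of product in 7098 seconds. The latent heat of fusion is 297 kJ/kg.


Q_lat = m * h_fg / t
Q_lat = 1086 * 297 / 7098
Q_lat = 45.44 kW

45.44


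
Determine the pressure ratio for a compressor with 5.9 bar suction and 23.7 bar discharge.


PR = P_high / P_low
PR = 23.7 / 5.9
PR = 4.017

4.017


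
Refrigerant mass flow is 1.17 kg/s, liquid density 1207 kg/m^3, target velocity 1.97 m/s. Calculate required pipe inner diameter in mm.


A = m_dot / (rho * v) = 1.17 / (1207 * 1.97) = 0.0004920535455 m^2
d = sqrt(4*A/pi) * 1000
d = 25.0 mm

25.0


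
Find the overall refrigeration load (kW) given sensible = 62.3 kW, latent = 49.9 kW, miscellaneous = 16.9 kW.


Q_total = Q_s + Q_l + Q_misc
Q_total = 62.3 + 49.9 + 16.9
Q_total = 129.1 kW

129.1


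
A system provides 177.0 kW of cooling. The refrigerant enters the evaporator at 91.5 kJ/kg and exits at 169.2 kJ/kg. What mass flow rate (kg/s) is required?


dh = 169.2 - 91.5 = 77.7 kJ/kg
m_dot = Q / dh = 177.0 / 77.7 = 2.278 kg/s

2.278


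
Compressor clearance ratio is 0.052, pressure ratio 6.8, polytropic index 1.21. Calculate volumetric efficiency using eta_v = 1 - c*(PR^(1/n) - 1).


PR^(1/n) = 6.8^(1/1.21) = 4.87555315
eta_v = 1 - 0.052 * (4.87555315 - 1)
eta_v = 0.7985

0.7985


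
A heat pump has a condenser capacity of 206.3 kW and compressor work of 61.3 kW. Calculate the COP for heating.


COP_hp = Q_cond / W
COP_hp = 206.3 / 61.3
COP_hp = 3.365

3.365


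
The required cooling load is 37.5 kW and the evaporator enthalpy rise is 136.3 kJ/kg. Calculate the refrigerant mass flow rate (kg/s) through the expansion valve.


m_dot = Q / dh
m_dot = 37.5 / 136.3
m_dot = 0.2751 kg/s

0.2751


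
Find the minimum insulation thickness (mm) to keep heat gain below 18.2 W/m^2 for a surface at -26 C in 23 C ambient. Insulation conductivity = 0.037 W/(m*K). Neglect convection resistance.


dT = 23 - (-26) = 49 K
thickness = k * dT / q_max * 1000
thickness = 0.037 * 49 / 18.2 * 1000
thickness = 99.6 mm

99.6


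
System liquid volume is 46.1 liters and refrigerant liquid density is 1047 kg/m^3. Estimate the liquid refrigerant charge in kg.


Charge = V * rho / 1000
Charge = 46.1 * 1047 / 1000
Charge = 48.27 kg

48.27


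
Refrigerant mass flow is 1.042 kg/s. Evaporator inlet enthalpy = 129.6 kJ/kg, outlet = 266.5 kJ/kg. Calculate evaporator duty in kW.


dh = 266.5 - 129.6 = 136.9 kJ/kg
Q_evap = m_dot * dh = 1.042 * 136.9
Q_evap = 142.65 kW

142.65


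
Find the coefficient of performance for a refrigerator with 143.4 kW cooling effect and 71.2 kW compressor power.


COP = Q_evap / W
COP = 143.4 / 71.2
COP = 2.014

2.014


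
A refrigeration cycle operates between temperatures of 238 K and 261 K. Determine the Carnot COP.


dT = 261 - 238 = 23 K
COP_carnot = T_cold / dT = 238 / 23
COP_carnot = 10.348

10.348


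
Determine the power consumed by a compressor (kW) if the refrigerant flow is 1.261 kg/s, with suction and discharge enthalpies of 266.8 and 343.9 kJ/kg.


dh = 343.9 - 266.8 = 77.1 kJ/kg
W = m_dot * dh = 1.261 * 77.1 = 97.22 kW

97.22


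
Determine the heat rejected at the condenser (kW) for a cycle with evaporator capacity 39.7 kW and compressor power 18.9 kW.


Q_cond = Q_evap + W
Q_cond = 39.7 + 18.9
Q_cond = 58.6 kW

58.6


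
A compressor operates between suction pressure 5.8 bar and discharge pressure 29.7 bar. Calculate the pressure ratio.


PR = P_high / P_low
PR = 29.7 / 5.8
PR = 5.121

5.121


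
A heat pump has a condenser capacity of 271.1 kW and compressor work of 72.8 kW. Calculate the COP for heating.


COP_hp = Q_cond / W
COP_hp = 271.1 / 72.8
COP_hp = 3.724

3.724


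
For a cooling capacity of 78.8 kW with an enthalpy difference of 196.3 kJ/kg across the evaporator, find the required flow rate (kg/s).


m_dot = Q / dh
m_dot = 78.8 / 196.3
m_dot = 0.4014 kg/s

0.4014


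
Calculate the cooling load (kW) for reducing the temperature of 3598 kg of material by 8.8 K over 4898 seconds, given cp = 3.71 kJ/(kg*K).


Q = m * cp * dT / t
Q = 3598 * 3.71 * 8.8 / 4898
Q = 23.983 kW

23.983


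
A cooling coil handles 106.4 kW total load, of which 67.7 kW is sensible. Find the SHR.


SHR = Q_sensible / Q_total
SHR = 67.7 / 106.4
SHR = 0.636

0.636


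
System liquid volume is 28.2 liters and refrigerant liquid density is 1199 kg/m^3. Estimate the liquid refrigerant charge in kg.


Charge = V * rho / 1000
Charge = 28.2 * 1199 / 1000
Charge = 33.81 kg

33.81


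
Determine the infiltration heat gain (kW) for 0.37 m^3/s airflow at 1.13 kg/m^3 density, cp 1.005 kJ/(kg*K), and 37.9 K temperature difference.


Q = V_dot * rho * cp * dT
Q = 0.37 * 1.13 * 1.005 * 37.9
Q = 15.925 kW

15.925


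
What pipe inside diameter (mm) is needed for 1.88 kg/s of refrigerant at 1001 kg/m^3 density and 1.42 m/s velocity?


A = m_dot / (rho * v) = 1.88 / (1001 * 1.42) = 0.001322621041 m^2
d = sqrt(4*A/pi) * 1000
d = 41.0 mm

41.0


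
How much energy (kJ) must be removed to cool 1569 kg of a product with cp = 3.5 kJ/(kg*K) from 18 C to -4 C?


dT = 18 - (-4) = 22 K
Q = m * cp * dT = 1569 * 3.5 * 22
Q = 120813 kJ

120813


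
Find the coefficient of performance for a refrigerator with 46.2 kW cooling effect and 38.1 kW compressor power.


COP = Q_evap / W
COP = 46.2 / 38.1
COP = 1.213

1.213


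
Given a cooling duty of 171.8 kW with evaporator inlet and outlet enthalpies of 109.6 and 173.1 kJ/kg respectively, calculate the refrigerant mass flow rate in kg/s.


dh = 173.1 - 109.6 = 63.5 kJ/kg
m_dot = Q / dh = 171.8 / 63.5 = 2.7055 kg/s

2.7055


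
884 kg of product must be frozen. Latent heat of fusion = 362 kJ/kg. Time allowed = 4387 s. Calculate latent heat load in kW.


Q_lat = m * h_fg / t
Q_lat = 884 * 362 / 4387
Q_lat = 72.94 kW

72.94


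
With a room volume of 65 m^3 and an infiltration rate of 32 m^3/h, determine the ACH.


ACH = flow / volume
ACH = 32 / 65
ACH = 0.492

0.492


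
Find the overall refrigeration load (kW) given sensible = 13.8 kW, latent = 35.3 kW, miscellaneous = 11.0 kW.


Q_total = Q_s + Q_l + Q_misc
Q_total = 13.8 + 35.3 + 11.0
Q_total = 60.1 kW

60.1


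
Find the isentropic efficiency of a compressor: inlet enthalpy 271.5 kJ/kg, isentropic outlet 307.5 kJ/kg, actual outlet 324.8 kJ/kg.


dh_ideal = 307.5 - 271.5 = 36.0 kJ/kg
dh_actual = 324.8 - 271.5 = 53.3 kJ/kg
eta_s = dh_ideal / dh_actual = 36.0 / 53.3
eta_s = 0.6754

0.6754


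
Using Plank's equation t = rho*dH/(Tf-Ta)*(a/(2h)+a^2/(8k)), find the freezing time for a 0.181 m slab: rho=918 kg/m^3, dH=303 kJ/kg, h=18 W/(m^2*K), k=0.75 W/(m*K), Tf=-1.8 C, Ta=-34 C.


dT = -1.8 - (-34) = 32.2 K
term1 = a/(2h) = 0.181/(2*18) = 0.005027777778
term2 = a^2/(8k) = 0.181^2/(8*0.75) = 0.005460166667
t = rho*dH*1000/dT * (term1 + term2)
t = 918*303*1000/32.2 * (0.005027777778 + 0.005460166667)
t = 90598 s

90598


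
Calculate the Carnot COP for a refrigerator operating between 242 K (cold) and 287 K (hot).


dT = 287 - 242 = 45 K
COP_carnot = T_cold / dT = 242 / 45
COP_carnot = 5.378

5.378


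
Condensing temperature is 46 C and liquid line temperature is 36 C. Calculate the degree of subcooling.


Subcooling = T_cond - T_liquid
Subcooling = 46 - 36
Subcooling = 10 K

10


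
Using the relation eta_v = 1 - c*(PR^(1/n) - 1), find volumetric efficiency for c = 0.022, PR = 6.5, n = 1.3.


PR^(1/n) = 6.5^(1/1.3) = 4.2200536
eta_v = 1 - 0.022 * (4.2200536 - 1)
eta_v = 0.9292

0.9292


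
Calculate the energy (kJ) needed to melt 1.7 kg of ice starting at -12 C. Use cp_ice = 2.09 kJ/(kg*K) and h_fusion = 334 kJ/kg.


Sensible heat = cp * dT = 2.09 * 12 = 25.08 kJ/kg
Total per kg = 25.08 + 334 = 359.08 kJ/kg
Q = m * total = 1.7 * 359.08
Q = 610.4 kJ

610.4


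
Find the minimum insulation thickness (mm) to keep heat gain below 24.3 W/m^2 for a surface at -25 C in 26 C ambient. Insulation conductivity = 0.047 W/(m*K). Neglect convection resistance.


dT = 26 - (-25) = 51 K
thickness = k * dT / q_max * 1000
thickness = 0.047 * 51 / 24.3 * 1000
thickness = 98.6 mm

98.6


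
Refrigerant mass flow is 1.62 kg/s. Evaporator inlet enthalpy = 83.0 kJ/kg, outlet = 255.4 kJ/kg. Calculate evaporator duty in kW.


dh = 255.4 - 83.0 = 172.4 kJ/kg
Q_evap = m_dot * dh = 1.62 * 172.4
Q_evap = 279.29 kW

279.29


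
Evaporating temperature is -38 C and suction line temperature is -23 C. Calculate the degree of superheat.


Superheat = T_suction - T_evap
Superheat = -23 - (-38)
Superheat = 15 K

15


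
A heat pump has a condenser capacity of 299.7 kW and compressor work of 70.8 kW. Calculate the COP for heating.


COP_hp = Q_cond / W
COP_hp = 299.7 / 70.8
COP_hp = 4.233

4.233


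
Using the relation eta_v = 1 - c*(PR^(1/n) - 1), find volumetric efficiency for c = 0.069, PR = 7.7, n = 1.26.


PR^(1/n) = 7.7^(1/1.26) = 5.05317184
eta_v = 1 - 0.069 * (5.05317184 - 1)
eta_v = 0.7203

0.7203


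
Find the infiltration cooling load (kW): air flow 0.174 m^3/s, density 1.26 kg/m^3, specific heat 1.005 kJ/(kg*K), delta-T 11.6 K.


Q = V_dot * rho * cp * dT
Q = 0.174 * 1.26 * 1.005 * 11.6
Q = 2.556 kW

2.556


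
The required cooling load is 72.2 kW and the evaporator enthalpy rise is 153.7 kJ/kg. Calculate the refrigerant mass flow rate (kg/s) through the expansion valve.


m_dot = Q / dh
m_dot = 72.2 / 153.7
m_dot = 0.4697 kg/s

0.4697


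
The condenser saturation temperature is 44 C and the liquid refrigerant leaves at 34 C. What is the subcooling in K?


Subcooling = T_cond - T_liquid
Subcooling = 44 - 34
Subcooling = 10 K

10


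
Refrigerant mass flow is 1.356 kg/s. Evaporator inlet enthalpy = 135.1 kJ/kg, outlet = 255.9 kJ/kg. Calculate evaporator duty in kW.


dh = 255.9 - 135.1 = 120.8 kJ/kg
Q_evap = m_dot * dh = 1.356 * 120.8
Q_evap = 163.8 kW

163.8


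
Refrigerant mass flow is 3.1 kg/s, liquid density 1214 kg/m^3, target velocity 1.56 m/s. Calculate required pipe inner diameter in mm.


A = m_dot / (rho * v) = 3.1 / (1214 * 1.56) = 0.001636885904 m^2
d = sqrt(4*A/pi) * 1000
d = 45.7 mm

45.7


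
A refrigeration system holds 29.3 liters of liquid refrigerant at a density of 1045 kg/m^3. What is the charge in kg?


Charge = V * rho / 1000
Charge = 29.3 * 1045 / 1000
Charge = 30.62 kg

30.62


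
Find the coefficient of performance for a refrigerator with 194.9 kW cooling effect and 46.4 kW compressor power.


COP = Q_evap / W
COP = 194.9 / 46.4
COP = 4.2

4.2


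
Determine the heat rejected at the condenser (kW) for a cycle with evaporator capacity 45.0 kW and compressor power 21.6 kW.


Q_cond = Q_evap + W
Q_cond = 45.0 + 21.6
Q_cond = 66.6 kW

66.6


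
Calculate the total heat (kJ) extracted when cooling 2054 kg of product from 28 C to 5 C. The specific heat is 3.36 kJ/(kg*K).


dT = 28 - (5) = 23 K
Q = m * cp * dT = 2054 * 3.36 * 23
Q = 158733 kJ

158733


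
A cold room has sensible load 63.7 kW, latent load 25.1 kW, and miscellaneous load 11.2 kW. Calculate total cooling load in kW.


Q_total = Q_s + Q_l + Q_misc
Q_total = 63.7 + 25.1 + 11.2
Q_total = 100.0 kW

100.0


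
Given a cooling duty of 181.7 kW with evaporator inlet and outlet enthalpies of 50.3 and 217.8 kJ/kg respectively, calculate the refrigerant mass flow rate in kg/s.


dh = 217.8 - 50.3 = 167.5 kJ/kg
m_dot = Q / dh = 181.7 / 167.5 = 1.0848 kg/s

1.0848


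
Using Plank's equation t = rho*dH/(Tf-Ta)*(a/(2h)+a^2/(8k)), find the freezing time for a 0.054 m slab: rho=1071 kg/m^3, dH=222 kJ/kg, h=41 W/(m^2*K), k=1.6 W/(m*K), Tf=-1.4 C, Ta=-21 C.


dT = -1.4 - (-21) = 19.6 K
term1 = a/(2h) = 0.054/(2*41) = 0.0006585365854
term2 = a^2/(8k) = 0.054^2/(8*1.6) = 0.0002278125
t = rho*dH*1000/dT * (term1 + term2)
t = 1071*222*1000/19.6 * (0.0006585365854 + 0.0002278125)
t = 10752 s

10752


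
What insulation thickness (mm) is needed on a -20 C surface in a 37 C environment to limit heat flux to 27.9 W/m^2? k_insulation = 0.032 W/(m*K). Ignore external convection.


dT = 37 - (-20) = 57 K
thickness = k * dT / q_max * 1000
thickness = 0.032 * 57 / 27.9 * 1000
thickness = 65.4 mm

65.4


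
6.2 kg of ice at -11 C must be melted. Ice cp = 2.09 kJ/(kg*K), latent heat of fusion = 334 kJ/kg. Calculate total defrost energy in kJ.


Sensible heat = cp * dT = 2.09 * 11 = 22.99 kJ/kg
Total per kg = 22.99 + 334 = 356.99 kJ/kg
Q = m * total = 6.2 * 356.99
Q = 2213.3 kJ

2213.3


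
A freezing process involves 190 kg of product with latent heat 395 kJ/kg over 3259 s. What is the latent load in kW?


Q_lat = m * h_fg / t
Q_lat = 190 * 395 / 3259
Q_lat = 23.03 kW

23.03


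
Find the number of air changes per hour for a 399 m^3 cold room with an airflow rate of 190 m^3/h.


ACH = flow / volume
ACH = 190 / 399
ACH = 0.476

0.476


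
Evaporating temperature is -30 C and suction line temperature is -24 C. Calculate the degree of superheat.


Superheat = T_suction - T_evap
Superheat = -24 - (-30)
Superheat = 6 K

6


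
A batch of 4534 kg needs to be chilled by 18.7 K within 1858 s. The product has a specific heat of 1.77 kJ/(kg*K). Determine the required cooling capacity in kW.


Q = m * cp * dT / t
Q = 4534 * 1.77 * 18.7 / 1858
Q = 80.77 kW

80.77


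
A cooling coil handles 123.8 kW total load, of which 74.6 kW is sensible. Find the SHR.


SHR = Q_sensible / Q_total
SHR = 74.6 / 123.8
SHR = 0.603

0.603


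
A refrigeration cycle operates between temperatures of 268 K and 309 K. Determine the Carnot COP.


dT = 309 - 268 = 41 K
COP_carnot = T_cold / dT = 268 / 41
COP_carnot = 6.537

6.537


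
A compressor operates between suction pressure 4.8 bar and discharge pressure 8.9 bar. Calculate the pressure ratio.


PR = P_high / P_low
PR = 8.9 / 4.8
PR = 1.854

1.854


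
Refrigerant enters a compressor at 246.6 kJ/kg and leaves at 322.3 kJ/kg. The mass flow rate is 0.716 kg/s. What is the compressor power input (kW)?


dh = 322.3 - 246.6 = 75.7 kJ/kg
W = m_dot * dh = 0.716 * 75.7 = 54.2 kW

54.2


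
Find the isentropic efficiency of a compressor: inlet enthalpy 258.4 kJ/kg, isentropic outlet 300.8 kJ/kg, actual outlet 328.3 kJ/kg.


dh_ideal = 300.8 - 258.4 = 42.4 kJ/kg
dh_actual = 328.3 - 258.4 = 69.9 kJ/kg
eta_s = dh_ideal / dh_actual = 42.4 / 69.9
eta_s = 0.6066

0.6066


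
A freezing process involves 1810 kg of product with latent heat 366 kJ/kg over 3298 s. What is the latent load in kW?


Q_lat = m * h_fg / t
Q_lat = 1810 * 366 / 3298
Q_lat = 200.87 kW

200.87


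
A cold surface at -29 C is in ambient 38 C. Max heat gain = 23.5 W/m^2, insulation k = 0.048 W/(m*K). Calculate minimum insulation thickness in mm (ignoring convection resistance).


dT = 38 - (-29) = 67 K
thickness = k * dT / q_max * 1000
thickness = 0.048 * 67 / 23.5 * 1000
thickness = 136.9 mm

136.9


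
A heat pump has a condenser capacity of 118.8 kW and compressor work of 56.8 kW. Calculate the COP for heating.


COP_hp = Q_cond / W
COP_hp = 118.8 / 56.8
COP_hp = 2.092

2.092


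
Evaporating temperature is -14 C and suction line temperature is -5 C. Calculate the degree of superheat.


Superheat = T_suction - T_evap
Superheat = -5 - (-14)
Superheat = 9 K

9


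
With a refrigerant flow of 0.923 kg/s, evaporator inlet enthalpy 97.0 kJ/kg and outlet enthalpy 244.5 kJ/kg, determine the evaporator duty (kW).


dh = 244.5 - 97.0 = 147.5 kJ/kg
Q_evap = m_dot * dh = 0.923 * 147.5
Q_evap = 136.14 kW

136.14


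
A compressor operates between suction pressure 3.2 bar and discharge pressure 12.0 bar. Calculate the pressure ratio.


PR = P_high / P_low
PR = 12.0 / 3.2
PR = 3.75

3.75


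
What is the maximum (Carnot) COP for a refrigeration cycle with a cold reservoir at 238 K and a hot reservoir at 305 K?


dT = 305 - 238 = 67 K
COP_carnot = T_cold / dT = 238 / 67
COP_carnot = 3.552

3.552


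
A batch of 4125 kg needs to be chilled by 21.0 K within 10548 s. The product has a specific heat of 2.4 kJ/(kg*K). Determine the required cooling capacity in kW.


Q = m * cp * dT / t
Q = 4125 * 2.4 * 21.0 / 10548
Q = 19.71 kW

19.71


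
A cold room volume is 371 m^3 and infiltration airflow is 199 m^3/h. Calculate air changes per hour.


ACH = flow / volume
ACH = 199 / 371
ACH = 0.536

0.536


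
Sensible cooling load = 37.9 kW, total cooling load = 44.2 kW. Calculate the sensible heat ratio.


SHR = Q_sensible / Q_total
SHR = 37.9 / 44.2
SHR = 0.857

0.857


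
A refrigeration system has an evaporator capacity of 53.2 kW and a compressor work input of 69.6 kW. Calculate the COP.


COP = Q_evap / W
COP = 53.2 / 69.6
COP = 0.764

0.764


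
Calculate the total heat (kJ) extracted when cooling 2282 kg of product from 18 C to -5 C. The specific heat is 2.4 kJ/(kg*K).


dT = 18 - (-5) = 23 K
Q = m * cp * dT = 2282 * 2.4 * 23
Q = 125966 kJ

125966


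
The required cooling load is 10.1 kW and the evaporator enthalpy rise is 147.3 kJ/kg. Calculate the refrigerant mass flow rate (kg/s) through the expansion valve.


m_dot = Q / dh
m_dot = 10.1 / 147.3
m_dot = 0.0686 kg/s

0.0686


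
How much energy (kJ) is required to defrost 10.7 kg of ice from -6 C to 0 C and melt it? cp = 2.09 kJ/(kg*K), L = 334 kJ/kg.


Sensible heat = cp * dT = 2.09 * 6 = 12.54 kJ/kg
Total per kg = 12.54 + 334 = 346.54 kJ/kg
Q = m * total = 10.7 * 346.54
Q = 3708.0 kJ

3708.0


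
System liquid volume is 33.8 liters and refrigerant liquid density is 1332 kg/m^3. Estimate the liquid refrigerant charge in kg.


Charge = V * rho / 1000
Charge = 33.8 * 1332 / 1000
Charge = 45.02 kg

45.02


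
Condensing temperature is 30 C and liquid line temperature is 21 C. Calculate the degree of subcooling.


Subcooling = T_cond - T_liquid
Subcooling = 30 - 21
Subcooling = 9 K

9


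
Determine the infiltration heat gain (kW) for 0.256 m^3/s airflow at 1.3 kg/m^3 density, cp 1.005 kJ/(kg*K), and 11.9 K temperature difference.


Q = V_dot * rho * cp * dT
Q = 0.256 * 1.3 * 1.005 * 11.9
Q = 3.98 kW

3.98


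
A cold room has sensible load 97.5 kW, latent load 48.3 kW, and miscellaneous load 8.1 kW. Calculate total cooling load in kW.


Q_total = Q_s + Q_l + Q_misc
Q_total = 97.5 + 48.3 + 8.1
Q_total = 153.9 kW

153.9


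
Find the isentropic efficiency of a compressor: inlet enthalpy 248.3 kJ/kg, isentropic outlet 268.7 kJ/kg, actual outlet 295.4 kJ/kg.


dh_ideal = 268.7 - 248.3 = 20.4 kJ/kg
dh_actual = 295.4 - 248.3 = 47.1 kJ/kg
eta_s = dh_ideal / dh_actual = 20.4 / 47.1
eta_s = 0.4331

0.4331


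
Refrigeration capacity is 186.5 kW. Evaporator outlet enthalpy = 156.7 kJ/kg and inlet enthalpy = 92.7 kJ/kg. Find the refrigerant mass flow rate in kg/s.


dh = 156.7 - 92.7 = 64.0 kJ/kg
m_dot = Q / dh = 186.5 / 64.0 = 2.9141 kg/s

2.9141


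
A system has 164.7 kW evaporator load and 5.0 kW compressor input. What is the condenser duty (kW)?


Q_cond = Q_evap + W
Q_cond = 164.7 + 5.0
Q_cond = 169.7 kW

169.7


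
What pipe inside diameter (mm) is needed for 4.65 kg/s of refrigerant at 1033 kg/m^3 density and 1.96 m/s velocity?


A = m_dot / (rho * v) = 4.65 / (1033 * 1.96) = 0.002296659225 m^2
d = sqrt(4*A/pi) * 1000
d = 54.1 mm

54.1


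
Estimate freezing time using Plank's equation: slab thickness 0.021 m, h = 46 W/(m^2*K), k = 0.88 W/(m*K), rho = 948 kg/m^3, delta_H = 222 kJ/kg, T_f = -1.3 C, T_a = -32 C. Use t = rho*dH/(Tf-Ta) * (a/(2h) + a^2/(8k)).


dT = -1.3 - (-32) = 30.7 K
term1 = a/(2h) = 0.021/(2*46) = 0.0002282608696
term2 = a^2/(8k) = 0.021^2/(8*0.88) = 0.00006264204545
t = rho*dH*1000/dT * (term1 + term2)
t = 948*222*1000/30.7 * (0.0002282608696 + 0.00006264204545)
t = 1994 s

1994


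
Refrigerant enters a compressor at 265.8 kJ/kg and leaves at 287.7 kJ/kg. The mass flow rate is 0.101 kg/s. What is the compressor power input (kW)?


dh = 287.7 - 265.8 = 21.9 kJ/kg
W = m_dot * dh = 0.101 * 21.9 = 2.21 kW

2.21


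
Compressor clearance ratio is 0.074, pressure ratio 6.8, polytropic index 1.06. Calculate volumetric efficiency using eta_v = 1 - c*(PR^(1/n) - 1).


PR^(1/n) = 6.8^(1/1.06) = 6.10078565
eta_v = 1 - 0.074 * (6.10078565 - 1)
eta_v = 0.6225

0.6225


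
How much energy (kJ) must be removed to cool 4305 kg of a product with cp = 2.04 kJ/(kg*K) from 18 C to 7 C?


dT = 18 - (7) = 11 K
Q = m * cp * dT = 4305 * 2.04 * 11
Q = 96604 kJ

96604


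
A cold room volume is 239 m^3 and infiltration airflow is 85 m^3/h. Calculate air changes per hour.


ACH = flow / volume
ACH = 85 / 239
ACH = 0.356

0.356


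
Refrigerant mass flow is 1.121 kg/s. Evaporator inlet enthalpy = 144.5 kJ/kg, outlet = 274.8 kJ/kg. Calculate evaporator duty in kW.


dh = 274.8 - 144.5 = 130.3 kJ/kg
Q_evap = m_dot * dh = 1.121 * 130.3
Q_evap = 146.07 kW

146.07


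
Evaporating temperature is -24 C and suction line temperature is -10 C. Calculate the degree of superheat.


Superheat = T_suction - T_evap
Superheat = -10 - (-24)
Superheat = 14 K

14


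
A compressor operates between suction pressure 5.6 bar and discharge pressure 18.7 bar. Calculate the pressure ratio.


PR = P_high / P_low
PR = 18.7 / 5.6
PR = 3.339

3.339


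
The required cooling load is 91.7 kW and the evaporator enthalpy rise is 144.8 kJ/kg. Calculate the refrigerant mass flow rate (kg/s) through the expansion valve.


m_dot = Q / dh
m_dot = 91.7 / 144.8
m_dot = 0.6333 kg/s

0.6333


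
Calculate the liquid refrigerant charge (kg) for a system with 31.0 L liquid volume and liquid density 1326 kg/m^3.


Charge = V * rho / 1000
Charge = 31.0 * 1326 / 1000
Charge = 41.11 kg

41.11


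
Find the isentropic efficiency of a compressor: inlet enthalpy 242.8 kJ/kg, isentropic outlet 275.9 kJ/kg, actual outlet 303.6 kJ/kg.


dh_ideal = 275.9 - 242.8 = 33.1 kJ/kg
dh_actual = 303.6 - 242.8 = 60.8 kJ/kg
eta_s = dh_ideal / dh_actual = 33.1 / 60.8
eta_s = 0.5444

0.5444


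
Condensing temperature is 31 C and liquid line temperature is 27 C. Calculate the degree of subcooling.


Subcooling = T_cond - T_liquid
Subcooling = 31 - 27
Subcooling = 4 K

4


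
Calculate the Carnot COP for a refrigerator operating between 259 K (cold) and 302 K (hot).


dT = 302 - 259 = 43 K
COP_carnot = T_cold / dT = 259 / 43
COP_carnot = 6.023

6.023
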